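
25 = 25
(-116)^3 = -1560896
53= 53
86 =86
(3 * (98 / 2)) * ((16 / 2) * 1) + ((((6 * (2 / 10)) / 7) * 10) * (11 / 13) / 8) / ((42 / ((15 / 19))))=56932677 / 48412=1176.00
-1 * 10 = -10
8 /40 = 1 /5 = 0.20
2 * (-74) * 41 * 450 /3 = -910200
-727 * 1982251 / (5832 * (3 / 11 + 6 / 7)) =-110964428729 / 507384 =-218699.11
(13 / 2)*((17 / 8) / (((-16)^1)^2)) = 221 / 4096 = 0.05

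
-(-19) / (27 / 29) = 551 / 27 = 20.41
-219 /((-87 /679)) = 49567 /29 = 1709.21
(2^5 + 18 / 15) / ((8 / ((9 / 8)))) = 747 / 160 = 4.67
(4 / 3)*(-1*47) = -188 / 3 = -62.67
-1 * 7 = -7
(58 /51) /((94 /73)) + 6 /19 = 54605 /45543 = 1.20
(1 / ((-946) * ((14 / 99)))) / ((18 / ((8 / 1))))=-1 / 301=-0.00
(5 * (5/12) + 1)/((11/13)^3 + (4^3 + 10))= 81289/1966908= 0.04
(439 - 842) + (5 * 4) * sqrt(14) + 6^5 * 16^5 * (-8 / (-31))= 20 * sqrt(14) + 65229803315 / 31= 2104187278.54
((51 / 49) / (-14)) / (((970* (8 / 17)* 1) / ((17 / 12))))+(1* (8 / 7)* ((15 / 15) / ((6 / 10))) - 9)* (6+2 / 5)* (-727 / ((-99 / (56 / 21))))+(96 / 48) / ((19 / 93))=-63403687482077 / 72095329152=-879.44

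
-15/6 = -5/2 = -2.50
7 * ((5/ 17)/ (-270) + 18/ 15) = 38521/ 4590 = 8.39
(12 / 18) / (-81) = -2 / 243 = -0.01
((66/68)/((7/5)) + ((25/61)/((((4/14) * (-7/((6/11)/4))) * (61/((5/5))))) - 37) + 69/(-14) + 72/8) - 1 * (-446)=1151633341/2783308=413.76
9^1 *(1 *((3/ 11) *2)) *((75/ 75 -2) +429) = 23112/ 11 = 2101.09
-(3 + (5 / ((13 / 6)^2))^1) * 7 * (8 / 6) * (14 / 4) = -22442 / 169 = -132.79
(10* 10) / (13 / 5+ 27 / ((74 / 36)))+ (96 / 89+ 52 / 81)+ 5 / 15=176469677 / 20985399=8.41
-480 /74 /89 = -240 /3293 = -0.07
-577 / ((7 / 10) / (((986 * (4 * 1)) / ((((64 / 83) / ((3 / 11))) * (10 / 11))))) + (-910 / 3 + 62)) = 23610263 / 9875100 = 2.39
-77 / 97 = -0.79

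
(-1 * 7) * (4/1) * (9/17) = -252/17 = -14.82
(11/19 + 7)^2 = 20736/361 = 57.44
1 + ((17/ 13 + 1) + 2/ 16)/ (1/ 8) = 266/ 13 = 20.46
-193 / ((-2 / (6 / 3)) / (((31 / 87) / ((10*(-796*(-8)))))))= 0.00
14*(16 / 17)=224 / 17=13.18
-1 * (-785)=785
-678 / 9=-226 / 3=-75.33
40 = 40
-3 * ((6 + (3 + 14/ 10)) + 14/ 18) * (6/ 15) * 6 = -80.48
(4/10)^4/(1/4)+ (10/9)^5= 66279136/36905625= 1.80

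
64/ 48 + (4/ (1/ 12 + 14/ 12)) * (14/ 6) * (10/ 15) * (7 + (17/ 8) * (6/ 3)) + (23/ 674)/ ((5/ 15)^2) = 116549/ 2022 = 57.64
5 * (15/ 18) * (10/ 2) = 125/ 6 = 20.83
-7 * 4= -28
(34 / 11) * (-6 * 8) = -1632 / 11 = -148.36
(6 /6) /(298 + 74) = 1 /372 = 0.00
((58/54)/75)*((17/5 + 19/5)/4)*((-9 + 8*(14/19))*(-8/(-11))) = -13688/235125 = -0.06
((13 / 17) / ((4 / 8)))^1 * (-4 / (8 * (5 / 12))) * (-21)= 3276 / 85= 38.54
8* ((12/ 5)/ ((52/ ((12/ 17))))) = 288/ 1105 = 0.26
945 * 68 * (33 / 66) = 32130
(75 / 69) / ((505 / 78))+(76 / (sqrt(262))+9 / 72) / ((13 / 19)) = 7.21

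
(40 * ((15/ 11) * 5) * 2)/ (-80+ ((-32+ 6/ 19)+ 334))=2.45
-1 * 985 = -985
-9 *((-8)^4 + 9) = -36945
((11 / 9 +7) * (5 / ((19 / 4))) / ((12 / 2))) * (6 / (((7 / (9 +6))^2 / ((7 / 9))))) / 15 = 7400 / 3591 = 2.06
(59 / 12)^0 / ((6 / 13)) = 13 / 6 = 2.17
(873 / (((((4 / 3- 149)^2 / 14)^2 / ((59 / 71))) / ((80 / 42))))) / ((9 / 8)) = 1384508160 / 2734470570071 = 0.00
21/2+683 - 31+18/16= 5309/8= 663.62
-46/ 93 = -0.49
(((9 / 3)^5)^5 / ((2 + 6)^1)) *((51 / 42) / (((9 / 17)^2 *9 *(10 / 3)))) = 17130571762113 / 1120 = 15295153359.03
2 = 2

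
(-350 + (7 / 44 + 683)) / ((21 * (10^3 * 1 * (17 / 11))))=14659 / 1428000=0.01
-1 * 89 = -89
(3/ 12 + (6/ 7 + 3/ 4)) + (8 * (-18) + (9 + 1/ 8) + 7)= -7057/ 56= -126.02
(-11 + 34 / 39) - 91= -3944 / 39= -101.13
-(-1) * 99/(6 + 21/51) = 1683/109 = 15.44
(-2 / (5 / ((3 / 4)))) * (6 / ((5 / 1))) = -9 / 25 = -0.36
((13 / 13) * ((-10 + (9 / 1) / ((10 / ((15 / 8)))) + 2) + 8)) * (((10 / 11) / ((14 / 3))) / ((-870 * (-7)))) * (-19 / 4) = -513 / 2000768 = -0.00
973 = 973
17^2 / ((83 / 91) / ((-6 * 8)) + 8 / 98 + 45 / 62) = 273930384 / 747325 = 366.55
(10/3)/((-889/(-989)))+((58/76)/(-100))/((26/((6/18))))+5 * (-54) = -23389261927/87833200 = -266.29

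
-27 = -27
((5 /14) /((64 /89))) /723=445 /647808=0.00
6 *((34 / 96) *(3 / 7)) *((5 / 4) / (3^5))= 85 / 18144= 0.00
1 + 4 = 5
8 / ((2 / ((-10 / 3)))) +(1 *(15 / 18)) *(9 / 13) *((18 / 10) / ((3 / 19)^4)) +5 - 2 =129515 / 78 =1660.45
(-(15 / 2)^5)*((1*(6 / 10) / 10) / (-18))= 10125 / 128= 79.10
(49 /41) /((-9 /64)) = -3136 /369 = -8.50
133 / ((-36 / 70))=-4655 / 18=-258.61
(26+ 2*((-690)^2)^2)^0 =1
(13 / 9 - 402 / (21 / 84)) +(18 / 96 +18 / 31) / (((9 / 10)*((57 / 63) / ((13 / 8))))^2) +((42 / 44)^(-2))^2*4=-890732167945547 / 557167838976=-1598.68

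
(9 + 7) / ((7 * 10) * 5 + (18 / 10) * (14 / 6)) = 80 / 1771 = 0.05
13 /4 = 3.25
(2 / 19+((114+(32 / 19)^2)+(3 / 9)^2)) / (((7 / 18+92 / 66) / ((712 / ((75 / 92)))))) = 109610594368 / 1911495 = 57342.86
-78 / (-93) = 26 / 31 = 0.84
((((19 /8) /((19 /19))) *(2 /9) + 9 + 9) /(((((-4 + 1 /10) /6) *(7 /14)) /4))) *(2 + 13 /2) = -1938.29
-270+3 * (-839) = -2787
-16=-16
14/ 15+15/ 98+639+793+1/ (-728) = 109545019/ 76440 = 1433.09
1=1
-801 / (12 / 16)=-1068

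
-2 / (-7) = 2 / 7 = 0.29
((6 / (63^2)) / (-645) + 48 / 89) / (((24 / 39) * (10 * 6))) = 266239363 / 18227235600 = 0.01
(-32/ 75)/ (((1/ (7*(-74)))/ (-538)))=-8917888/ 75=-118905.17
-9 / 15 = -3 / 5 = -0.60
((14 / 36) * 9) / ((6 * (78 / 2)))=7 / 468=0.01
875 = 875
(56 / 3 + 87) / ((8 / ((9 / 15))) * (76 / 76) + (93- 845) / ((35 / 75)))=-2219 / 33560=-0.07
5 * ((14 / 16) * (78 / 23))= 14.84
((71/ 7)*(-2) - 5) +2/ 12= -1055/ 42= -25.12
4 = 4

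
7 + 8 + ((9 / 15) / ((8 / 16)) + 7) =116 / 5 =23.20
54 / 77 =0.70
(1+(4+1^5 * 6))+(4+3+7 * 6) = 60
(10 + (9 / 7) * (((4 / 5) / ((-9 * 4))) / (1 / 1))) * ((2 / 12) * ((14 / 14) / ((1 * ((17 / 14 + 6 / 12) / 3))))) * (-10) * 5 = -1745 / 12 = -145.42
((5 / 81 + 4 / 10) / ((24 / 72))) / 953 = 187 / 128655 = 0.00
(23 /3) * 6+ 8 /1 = 54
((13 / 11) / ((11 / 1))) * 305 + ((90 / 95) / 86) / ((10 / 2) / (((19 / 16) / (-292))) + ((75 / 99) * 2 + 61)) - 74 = -156965794878 / 3806946649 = -41.23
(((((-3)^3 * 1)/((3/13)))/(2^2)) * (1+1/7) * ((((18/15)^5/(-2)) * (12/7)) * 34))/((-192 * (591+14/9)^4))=-12684433788/123860388088767903125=-0.00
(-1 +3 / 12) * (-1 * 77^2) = 17787 / 4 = 4446.75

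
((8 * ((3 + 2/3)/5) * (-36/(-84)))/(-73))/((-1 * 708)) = 22/452235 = 0.00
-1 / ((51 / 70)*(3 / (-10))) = 700 / 153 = 4.58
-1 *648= -648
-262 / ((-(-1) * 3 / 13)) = -3406 / 3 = -1135.33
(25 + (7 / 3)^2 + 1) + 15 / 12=1177 / 36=32.69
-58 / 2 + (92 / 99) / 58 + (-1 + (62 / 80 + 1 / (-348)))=-3354689 / 114840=-29.21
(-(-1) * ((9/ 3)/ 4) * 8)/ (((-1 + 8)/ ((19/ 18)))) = 0.90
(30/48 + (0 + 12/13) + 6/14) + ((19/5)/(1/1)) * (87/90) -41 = -1930111/54600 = -35.35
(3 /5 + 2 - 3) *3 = -1.20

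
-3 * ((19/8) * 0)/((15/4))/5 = 0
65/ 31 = 2.10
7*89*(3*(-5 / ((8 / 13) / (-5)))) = 75928.12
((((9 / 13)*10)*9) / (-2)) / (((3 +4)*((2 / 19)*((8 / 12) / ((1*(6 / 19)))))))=-3645 / 182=-20.03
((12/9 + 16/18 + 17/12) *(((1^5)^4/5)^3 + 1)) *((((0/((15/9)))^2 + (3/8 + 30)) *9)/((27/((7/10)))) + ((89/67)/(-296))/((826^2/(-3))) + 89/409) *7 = 26479977731206291/141176967640000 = 187.57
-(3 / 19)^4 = -81 / 130321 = -0.00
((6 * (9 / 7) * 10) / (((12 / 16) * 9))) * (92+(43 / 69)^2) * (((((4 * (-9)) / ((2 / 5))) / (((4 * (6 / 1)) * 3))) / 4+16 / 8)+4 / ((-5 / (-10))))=340892275 / 33327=10228.71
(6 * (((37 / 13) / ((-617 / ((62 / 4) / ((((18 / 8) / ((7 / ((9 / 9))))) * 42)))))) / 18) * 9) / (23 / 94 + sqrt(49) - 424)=107818 / 2828004075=0.00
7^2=49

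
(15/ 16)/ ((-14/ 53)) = -795/ 224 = -3.55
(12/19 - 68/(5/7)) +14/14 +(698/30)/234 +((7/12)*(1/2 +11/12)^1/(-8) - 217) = -1325572223/4268160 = -310.57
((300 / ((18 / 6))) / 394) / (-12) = -25 / 1182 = -0.02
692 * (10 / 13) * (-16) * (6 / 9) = -221440 / 39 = -5677.95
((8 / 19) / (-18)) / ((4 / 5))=-5 / 171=-0.03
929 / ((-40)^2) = 929 / 1600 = 0.58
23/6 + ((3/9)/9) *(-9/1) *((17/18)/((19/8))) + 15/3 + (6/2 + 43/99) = 136957/11286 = 12.14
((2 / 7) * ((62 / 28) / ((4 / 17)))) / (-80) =-527 / 15680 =-0.03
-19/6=-3.17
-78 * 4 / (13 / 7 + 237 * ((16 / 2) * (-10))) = 2184 / 132707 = 0.02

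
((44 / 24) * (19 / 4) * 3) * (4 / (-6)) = -209 / 12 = -17.42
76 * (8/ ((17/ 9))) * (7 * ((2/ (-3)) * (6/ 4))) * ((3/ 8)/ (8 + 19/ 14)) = -90.30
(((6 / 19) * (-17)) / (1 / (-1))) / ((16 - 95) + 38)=-102 / 779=-0.13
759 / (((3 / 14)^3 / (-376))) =-261031232 / 9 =-29003470.22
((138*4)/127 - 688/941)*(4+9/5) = 12529624/597535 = 20.97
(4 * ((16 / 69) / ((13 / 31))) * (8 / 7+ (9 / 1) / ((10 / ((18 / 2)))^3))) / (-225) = -0.08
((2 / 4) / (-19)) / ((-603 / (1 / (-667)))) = -1 / 15283638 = -0.00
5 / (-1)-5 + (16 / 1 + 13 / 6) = 49 / 6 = 8.17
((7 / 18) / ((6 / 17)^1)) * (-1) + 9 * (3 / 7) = 2083 / 756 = 2.76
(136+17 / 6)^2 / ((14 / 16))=198254 / 9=22028.22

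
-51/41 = -1.24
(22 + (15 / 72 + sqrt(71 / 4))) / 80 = sqrt(71) / 160 + 533 / 1920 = 0.33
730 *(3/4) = 1095/2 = 547.50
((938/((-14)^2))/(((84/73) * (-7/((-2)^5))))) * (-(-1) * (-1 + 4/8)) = -9782/1029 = -9.51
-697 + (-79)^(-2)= -697.00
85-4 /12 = 254 /3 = 84.67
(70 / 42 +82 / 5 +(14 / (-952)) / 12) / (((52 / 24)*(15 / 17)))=24569 / 2600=9.45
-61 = -61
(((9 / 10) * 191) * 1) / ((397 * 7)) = 1719 / 27790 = 0.06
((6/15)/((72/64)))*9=16/5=3.20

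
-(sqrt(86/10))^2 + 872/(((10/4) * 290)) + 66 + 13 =51912/725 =71.60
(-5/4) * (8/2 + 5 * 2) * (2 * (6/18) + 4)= -245/3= -81.67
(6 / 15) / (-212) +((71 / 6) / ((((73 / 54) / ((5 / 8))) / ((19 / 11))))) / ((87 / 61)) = 327005627 / 49368440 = 6.62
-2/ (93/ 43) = -86/ 93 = -0.92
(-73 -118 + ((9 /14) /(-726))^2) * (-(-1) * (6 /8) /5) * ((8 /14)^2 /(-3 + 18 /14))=438480379 /80349808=5.46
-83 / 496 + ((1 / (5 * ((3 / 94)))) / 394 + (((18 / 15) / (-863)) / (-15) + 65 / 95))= 64031642063 / 120163774800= 0.53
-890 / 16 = -445 / 8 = -55.62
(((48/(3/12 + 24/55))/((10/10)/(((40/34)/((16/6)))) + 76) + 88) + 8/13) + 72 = 186103656/1152281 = 161.51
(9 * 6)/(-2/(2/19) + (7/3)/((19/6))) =-1026/347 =-2.96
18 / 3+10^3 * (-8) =-7994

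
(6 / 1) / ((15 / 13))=26 / 5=5.20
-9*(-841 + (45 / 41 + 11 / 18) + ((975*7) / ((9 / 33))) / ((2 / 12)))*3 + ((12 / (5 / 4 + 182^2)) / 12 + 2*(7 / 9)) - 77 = -131406579678469 / 32595246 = -4031464.58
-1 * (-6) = 6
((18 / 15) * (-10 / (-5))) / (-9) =-4 / 15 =-0.27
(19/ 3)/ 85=0.07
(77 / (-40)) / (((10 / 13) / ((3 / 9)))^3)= -169169 / 1080000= -0.16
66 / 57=22 / 19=1.16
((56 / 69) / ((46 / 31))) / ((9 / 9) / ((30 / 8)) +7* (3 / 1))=4340 / 168751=0.03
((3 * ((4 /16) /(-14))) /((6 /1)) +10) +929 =105167 /112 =938.99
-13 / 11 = -1.18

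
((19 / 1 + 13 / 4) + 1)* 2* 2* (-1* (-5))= 465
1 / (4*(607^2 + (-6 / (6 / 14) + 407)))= 1 / 1475368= 0.00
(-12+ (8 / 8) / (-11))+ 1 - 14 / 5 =-764 / 55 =-13.89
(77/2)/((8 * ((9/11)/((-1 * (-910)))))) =385385/72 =5352.57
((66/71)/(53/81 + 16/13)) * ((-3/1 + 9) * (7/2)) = 10.36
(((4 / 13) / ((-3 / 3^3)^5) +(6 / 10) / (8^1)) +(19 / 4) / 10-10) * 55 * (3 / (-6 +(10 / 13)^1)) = 155970441 / 272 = 573420.74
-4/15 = -0.27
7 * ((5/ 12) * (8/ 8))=35/ 12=2.92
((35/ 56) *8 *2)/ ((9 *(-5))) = -2/ 9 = -0.22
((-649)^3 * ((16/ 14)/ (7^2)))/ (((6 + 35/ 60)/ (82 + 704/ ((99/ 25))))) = -2921665790912/ 11613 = -251585791.00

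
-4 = -4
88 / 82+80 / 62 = 3004 / 1271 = 2.36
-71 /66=-1.08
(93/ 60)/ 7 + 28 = 3951/ 140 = 28.22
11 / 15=0.73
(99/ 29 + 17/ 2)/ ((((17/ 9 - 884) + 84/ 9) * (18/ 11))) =-7601/ 911180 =-0.01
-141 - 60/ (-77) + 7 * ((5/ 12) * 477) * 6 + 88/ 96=7584373/ 924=8208.20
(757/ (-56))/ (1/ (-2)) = 757/ 28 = 27.04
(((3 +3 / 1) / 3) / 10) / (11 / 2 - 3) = 2 / 25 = 0.08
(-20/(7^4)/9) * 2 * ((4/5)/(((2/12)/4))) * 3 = -0.11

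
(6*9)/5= 54/5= 10.80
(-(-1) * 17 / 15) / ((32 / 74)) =629 / 240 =2.62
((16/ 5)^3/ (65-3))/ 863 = 2048/ 3344125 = 0.00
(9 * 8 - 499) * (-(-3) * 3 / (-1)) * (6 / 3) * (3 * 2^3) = 184464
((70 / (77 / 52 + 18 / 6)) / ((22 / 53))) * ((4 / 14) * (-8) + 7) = 41340 / 233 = 177.42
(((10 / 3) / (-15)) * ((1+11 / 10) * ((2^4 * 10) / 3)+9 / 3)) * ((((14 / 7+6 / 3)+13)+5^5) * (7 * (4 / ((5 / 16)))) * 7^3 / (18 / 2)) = -22209365248 / 81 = -274189694.42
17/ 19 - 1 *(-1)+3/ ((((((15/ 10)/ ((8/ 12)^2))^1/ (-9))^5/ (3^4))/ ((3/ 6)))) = -311260/ 19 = -16382.11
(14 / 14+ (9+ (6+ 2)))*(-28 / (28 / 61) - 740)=-14418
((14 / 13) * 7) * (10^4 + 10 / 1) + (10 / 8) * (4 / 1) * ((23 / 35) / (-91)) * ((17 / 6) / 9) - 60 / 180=75459.66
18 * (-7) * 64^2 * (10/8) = -645120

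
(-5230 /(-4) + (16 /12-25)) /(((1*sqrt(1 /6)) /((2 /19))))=7703*sqrt(6) /57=331.02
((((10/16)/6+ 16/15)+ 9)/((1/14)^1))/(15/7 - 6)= -36.92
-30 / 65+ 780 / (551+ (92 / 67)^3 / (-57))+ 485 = 59669684287787 / 122788703089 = 485.95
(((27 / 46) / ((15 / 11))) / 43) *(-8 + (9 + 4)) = 99 / 1978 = 0.05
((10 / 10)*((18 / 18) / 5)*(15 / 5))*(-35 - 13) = -28.80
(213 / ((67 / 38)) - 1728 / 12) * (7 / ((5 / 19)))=-206682 / 335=-616.96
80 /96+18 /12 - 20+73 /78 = -435 /26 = -16.73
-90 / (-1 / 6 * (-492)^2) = 15 / 6724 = 0.00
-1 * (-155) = 155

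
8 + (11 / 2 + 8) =43 / 2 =21.50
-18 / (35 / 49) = -126 / 5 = -25.20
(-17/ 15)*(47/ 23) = -799/ 345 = -2.32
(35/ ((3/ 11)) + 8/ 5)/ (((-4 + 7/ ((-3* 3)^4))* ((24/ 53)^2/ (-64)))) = 1330362063/ 131185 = 10141.11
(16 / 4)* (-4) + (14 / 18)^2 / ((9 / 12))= -3692 / 243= -15.19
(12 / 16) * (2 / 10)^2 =3 / 100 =0.03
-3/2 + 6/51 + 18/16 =-35/136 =-0.26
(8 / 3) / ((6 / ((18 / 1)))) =8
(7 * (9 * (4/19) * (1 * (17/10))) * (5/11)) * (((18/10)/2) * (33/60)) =9639/1900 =5.07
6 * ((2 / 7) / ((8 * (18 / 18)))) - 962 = -13465 / 14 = -961.79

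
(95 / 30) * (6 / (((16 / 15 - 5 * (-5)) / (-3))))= -855 / 391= -2.19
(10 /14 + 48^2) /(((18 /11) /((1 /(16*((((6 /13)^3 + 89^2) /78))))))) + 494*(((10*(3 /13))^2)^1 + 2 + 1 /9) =837954705110225 /228044364912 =3674.52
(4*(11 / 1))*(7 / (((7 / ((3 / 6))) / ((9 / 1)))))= 198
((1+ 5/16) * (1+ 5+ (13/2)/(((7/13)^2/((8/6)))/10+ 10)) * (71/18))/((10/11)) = 1231228537/32518560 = 37.86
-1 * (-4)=4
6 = 6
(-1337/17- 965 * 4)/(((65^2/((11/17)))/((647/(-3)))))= 158844323/1221025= 130.09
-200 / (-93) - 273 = -25189 / 93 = -270.85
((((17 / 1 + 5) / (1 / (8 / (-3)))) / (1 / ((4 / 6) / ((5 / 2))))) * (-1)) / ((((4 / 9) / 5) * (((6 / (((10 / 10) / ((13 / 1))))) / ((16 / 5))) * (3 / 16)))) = 22528 / 585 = 38.51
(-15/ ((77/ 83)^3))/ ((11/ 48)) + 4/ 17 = -81.74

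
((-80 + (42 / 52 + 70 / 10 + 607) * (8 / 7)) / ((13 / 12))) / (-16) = -42495 / 1183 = -35.92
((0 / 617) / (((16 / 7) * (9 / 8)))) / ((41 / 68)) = 0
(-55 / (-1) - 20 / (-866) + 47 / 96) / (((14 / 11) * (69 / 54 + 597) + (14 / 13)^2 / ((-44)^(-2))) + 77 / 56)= 0.02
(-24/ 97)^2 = 576/ 9409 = 0.06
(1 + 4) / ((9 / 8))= 4.44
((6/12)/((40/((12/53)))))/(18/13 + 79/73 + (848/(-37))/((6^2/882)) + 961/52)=-105339/20119745255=-0.00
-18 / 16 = -9 / 8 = -1.12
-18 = -18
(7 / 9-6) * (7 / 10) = -329 / 90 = -3.66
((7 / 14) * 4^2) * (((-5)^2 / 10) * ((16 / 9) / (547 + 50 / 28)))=4480 / 69147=0.06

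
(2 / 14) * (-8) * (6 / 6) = -8 / 7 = -1.14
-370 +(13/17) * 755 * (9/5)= 11377/17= 669.24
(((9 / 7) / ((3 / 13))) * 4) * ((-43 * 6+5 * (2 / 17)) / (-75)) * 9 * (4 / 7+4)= 3146.94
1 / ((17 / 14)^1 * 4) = 7 / 34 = 0.21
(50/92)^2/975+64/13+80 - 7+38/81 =174670127/2228148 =78.39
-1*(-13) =13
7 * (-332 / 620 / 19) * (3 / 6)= -581 / 5890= -0.10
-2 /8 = -1 /4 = -0.25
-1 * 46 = -46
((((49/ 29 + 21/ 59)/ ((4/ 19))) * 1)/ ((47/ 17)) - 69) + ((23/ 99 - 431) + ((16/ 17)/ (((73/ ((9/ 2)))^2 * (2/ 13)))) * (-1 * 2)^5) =-358452441380098/ 721236510819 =-497.00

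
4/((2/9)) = 18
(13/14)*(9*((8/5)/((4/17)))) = 1989/35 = 56.83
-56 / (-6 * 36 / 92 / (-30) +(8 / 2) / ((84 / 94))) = -135240 / 10999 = -12.30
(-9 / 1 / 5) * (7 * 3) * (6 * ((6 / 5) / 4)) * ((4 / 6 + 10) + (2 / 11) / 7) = -40014 / 55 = -727.53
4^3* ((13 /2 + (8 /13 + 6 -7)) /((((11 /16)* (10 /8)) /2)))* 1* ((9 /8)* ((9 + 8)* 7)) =87187968 /715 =121941.21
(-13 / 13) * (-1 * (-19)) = -19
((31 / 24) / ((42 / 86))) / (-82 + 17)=-1333 / 32760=-0.04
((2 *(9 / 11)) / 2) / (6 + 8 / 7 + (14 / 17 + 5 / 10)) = 2142 / 22165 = 0.10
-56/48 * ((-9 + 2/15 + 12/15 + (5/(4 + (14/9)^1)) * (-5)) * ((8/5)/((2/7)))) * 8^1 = 147784/225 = 656.82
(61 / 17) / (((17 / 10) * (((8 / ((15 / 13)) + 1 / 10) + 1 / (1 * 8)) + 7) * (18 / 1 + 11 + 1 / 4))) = 97600 / 19149429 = 0.01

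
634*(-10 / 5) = -1268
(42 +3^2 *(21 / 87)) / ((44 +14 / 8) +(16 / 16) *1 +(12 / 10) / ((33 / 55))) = 1708 / 1885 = 0.91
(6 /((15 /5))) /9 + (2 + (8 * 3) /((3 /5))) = 380 /9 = 42.22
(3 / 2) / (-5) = -3 / 10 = -0.30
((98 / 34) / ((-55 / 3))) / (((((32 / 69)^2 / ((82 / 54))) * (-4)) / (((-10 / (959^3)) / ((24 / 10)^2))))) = -542225 / 992644618420224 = -0.00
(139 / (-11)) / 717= -0.02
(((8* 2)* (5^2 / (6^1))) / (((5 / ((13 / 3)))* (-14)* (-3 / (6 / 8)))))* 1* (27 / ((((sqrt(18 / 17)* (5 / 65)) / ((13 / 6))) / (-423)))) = -1548885* sqrt(34) / 28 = -322552.64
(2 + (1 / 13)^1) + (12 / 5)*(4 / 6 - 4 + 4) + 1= 304 / 65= 4.68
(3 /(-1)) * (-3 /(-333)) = -1 /37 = -0.03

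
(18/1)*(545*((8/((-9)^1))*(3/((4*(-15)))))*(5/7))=311.43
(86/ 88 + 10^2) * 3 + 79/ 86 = 574885/ 1892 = 303.85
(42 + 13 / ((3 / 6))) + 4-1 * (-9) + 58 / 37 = 82.57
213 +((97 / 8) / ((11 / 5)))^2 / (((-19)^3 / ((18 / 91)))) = 514772527359 / 2416782368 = 213.00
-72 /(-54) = 4 /3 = 1.33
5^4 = 625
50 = 50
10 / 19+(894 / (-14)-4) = -8955 / 133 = -67.33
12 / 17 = 0.71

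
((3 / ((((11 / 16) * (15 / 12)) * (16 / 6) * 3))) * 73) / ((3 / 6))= 3504 / 55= 63.71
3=3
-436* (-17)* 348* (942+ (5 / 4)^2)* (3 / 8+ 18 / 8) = 51109851807 / 8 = 6388731475.88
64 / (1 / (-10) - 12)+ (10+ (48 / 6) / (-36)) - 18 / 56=127063 / 30492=4.17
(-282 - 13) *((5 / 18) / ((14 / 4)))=-1475 / 63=-23.41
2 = 2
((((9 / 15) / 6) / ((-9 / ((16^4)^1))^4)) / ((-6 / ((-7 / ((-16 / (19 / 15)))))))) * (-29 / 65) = 1111704560817152196608 / 95954625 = 11585731910443.63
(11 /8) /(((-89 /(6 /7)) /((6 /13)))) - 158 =-2559383 /16198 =-158.01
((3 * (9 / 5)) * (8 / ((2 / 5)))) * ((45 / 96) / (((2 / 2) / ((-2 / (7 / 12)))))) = -1215 / 7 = -173.57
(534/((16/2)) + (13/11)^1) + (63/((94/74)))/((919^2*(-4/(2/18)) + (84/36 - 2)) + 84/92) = 147358897420819/2169217678892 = 67.93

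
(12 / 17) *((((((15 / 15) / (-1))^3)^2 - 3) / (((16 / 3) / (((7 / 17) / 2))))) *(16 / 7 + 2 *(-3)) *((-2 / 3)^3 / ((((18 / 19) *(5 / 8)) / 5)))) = -3952 / 7803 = -0.51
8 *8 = 64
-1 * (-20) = 20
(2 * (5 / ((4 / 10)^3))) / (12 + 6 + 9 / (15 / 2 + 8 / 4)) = 2375 / 288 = 8.25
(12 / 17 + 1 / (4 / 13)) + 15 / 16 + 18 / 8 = 1943 / 272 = 7.14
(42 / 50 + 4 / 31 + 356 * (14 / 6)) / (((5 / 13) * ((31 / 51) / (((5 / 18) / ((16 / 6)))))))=427315213 / 1153200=370.55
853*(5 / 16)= 4265 / 16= 266.56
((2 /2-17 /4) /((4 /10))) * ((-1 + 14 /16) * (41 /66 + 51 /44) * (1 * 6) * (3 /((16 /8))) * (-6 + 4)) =-45825 /1408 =-32.55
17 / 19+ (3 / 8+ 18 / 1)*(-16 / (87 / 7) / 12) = -3559 / 3306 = -1.08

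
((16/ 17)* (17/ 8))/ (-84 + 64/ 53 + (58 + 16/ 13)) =-689/ 8117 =-0.08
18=18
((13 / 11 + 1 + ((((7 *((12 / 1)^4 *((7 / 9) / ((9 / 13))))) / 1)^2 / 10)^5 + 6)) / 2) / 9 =2285633999296153510596517828028407494841041762264401 / 309375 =7387907876512819428190765000000000000000000000.00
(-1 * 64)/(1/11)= -704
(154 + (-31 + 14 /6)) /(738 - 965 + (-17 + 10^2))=-47 /54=-0.87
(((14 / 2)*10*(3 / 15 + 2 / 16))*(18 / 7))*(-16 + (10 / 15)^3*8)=-2392 / 3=-797.33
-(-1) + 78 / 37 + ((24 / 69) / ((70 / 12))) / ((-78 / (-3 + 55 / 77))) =8429061 / 2710435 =3.11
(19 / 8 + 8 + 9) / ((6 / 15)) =775 / 16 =48.44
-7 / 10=-0.70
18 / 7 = 2.57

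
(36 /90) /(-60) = -1 /150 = -0.01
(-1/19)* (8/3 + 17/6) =-11/38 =-0.29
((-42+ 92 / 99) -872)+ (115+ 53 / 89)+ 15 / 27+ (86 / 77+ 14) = -781.80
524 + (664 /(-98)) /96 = 616141 /1176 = 523.93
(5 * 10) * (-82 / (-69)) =59.42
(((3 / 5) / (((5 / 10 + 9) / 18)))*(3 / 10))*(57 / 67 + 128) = 1398546 / 31825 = 43.94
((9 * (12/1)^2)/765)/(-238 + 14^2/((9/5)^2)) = -5832/611065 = -0.01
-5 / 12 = -0.42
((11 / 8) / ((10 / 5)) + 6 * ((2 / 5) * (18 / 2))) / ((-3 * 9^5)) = -1783 / 14171760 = -0.00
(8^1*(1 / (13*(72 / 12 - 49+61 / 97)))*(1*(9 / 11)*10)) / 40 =-291 / 97955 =-0.00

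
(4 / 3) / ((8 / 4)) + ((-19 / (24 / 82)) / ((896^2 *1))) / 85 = 181971367 / 272957440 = 0.67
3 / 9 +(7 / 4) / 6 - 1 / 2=1 / 8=0.12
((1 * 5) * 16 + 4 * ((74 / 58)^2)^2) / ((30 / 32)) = 341755328 / 3536405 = 96.64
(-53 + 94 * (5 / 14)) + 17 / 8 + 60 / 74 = -34173 / 2072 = -16.49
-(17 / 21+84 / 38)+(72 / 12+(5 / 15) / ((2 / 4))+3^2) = 1682 / 133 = 12.65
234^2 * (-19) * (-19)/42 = 3294486/7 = 470640.86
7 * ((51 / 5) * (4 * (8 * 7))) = 79968 / 5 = 15993.60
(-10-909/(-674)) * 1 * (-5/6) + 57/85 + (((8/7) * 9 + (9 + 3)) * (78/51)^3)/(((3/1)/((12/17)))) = 314915630333/11821562340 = 26.64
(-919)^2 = 844561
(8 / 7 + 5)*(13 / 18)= 559 / 126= 4.44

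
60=60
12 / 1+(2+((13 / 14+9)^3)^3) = 19370160031678686635 / 20661046784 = 937520747.82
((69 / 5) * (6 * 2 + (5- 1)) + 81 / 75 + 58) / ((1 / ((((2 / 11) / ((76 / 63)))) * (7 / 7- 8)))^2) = 1360783557 / 4368100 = 311.53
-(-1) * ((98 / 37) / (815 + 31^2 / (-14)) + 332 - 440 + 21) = -33633959 / 386613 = -87.00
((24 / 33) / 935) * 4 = 32 / 10285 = 0.00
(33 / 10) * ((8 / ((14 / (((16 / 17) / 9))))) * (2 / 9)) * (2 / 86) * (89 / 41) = 62656 / 28322595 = 0.00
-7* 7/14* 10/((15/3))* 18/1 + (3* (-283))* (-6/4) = 1147.50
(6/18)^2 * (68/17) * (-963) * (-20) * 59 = 505040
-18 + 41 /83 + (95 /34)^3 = 14053413 /3262232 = 4.31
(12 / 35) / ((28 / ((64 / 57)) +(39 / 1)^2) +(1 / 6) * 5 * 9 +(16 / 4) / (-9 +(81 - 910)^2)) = 294528 / 1334464955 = 0.00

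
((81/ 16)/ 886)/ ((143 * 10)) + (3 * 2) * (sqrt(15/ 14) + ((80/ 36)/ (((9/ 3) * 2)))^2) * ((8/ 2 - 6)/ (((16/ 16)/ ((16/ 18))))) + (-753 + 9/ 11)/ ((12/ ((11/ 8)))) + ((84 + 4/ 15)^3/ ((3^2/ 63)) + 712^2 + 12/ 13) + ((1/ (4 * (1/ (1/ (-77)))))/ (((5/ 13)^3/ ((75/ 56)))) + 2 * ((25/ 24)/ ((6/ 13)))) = 255005695731026420897/ 54309351096000 - 16 * sqrt(210)/ 21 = 4695417.84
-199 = -199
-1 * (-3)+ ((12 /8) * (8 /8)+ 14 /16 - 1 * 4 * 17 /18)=115 /72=1.60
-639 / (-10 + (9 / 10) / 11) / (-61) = -70290 / 66551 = -1.06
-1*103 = -103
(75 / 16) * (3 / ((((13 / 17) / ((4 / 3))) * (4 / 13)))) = 1275 / 16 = 79.69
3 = 3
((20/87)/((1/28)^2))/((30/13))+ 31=28475/261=109.10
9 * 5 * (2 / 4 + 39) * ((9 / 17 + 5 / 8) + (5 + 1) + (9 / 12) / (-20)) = 12650.31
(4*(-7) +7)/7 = -3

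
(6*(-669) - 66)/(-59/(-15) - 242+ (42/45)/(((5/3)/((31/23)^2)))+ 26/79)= 17.24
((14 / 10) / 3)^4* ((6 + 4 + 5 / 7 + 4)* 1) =35329 / 50625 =0.70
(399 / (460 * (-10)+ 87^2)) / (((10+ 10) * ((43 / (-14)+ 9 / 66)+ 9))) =30723 / 27730460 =0.00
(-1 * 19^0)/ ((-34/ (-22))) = -11/ 17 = -0.65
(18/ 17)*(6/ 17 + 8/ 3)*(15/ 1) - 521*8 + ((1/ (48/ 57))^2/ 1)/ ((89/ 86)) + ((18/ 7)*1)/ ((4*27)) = -284755773313/ 69138048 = -4118.66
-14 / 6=-7 / 3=-2.33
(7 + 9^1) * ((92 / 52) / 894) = 184 / 5811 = 0.03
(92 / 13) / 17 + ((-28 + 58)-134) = -22892 / 221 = -103.58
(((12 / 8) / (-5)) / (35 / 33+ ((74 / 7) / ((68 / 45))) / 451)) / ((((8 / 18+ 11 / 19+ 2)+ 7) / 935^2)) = -2888320190679 / 118788770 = -24314.76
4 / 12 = 1 / 3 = 0.33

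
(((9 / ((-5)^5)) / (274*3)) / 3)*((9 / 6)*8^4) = -3072 / 428125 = -0.01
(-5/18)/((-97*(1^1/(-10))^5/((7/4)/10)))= -43750/873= -50.11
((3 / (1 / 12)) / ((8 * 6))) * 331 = 993 / 4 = 248.25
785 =785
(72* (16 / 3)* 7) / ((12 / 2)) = 448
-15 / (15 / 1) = -1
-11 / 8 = -1.38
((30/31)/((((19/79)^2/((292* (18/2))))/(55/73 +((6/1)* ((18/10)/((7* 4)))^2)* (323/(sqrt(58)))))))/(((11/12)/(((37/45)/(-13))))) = -5475.96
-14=-14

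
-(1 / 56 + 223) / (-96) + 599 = 1077571 / 1792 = 601.32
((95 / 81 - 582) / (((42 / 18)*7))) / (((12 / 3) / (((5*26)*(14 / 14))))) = -436865 / 378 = -1155.73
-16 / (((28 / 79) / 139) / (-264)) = 11595936 / 7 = 1656562.29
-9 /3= -3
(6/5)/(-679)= -6/3395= -0.00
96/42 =16/7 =2.29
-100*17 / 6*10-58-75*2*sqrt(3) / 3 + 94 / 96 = -138737 / 48-50*sqrt(3) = -2976.96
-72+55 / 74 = -5273 / 74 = -71.26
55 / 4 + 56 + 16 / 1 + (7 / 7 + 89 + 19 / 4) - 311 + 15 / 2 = -123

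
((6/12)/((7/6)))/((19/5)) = 0.11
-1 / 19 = -0.05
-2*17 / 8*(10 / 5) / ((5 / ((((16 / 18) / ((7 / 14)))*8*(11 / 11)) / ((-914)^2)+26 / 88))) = -415424597 / 827042040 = -0.50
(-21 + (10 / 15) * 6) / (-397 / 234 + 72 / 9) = -3978 / 1475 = -2.70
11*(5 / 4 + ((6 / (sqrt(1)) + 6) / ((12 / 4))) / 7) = 561 / 28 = 20.04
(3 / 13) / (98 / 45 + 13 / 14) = 1890 / 25441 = 0.07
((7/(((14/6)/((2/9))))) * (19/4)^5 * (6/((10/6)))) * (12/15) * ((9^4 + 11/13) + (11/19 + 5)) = 30490490.11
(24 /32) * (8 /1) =6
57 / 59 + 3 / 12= 287 / 236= 1.22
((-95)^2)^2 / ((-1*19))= -4286875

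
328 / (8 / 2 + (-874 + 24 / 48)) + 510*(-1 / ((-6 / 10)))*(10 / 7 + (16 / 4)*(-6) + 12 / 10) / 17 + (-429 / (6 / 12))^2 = 8948312060 / 12173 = 735095.05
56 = 56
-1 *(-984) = 984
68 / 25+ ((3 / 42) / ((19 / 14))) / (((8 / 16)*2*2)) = 2609 / 950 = 2.75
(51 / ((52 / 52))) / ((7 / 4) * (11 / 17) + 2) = 1156 / 71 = 16.28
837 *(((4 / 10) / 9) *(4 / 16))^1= 93 / 10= 9.30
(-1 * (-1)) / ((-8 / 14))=-7 / 4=-1.75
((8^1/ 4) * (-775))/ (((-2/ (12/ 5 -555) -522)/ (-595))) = -1274088375/ 721138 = -1766.77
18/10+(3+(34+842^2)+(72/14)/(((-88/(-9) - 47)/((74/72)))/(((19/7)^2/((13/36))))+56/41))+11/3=150174150023473/211813035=708993.90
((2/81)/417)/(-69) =-2/2330613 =-0.00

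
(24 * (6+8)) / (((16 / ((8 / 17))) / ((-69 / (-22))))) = 5796 / 187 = 30.99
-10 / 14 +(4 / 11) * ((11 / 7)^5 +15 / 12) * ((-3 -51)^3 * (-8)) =4962062.75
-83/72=-1.15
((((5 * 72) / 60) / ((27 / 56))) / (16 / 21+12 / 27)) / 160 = 49 / 760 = 0.06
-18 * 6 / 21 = -36 / 7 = -5.14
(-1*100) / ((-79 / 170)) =215.19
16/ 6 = 8/ 3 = 2.67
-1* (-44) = 44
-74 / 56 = -37 / 28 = -1.32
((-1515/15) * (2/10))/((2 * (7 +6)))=-101/130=-0.78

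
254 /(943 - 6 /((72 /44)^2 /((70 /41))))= 140589 /519833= 0.27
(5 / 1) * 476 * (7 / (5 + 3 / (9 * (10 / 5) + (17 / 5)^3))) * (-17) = -28981498 / 517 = -56057.06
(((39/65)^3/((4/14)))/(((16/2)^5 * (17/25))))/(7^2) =27/38993920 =0.00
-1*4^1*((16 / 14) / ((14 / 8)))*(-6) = 768 / 49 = 15.67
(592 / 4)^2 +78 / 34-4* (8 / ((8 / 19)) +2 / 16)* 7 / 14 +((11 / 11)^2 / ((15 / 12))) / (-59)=438672693 / 20060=21868.03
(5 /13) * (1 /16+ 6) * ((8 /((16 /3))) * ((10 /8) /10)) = 1455 /3328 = 0.44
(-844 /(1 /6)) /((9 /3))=-1688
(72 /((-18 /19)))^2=5776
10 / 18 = 0.56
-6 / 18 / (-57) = 0.01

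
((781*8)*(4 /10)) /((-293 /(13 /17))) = -162448 /24905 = -6.52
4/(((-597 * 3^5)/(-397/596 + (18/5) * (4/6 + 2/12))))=-0.00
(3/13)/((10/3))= 9/130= 0.07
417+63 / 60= 8361 / 20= 418.05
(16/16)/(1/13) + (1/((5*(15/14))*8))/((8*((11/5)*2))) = 137287/10560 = 13.00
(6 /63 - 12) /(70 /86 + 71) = -5375 /32424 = -0.17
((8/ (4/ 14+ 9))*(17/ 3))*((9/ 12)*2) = 476/ 65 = 7.32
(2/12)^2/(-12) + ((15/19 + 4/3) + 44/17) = 657037/139536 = 4.71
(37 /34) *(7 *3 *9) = 6993 /34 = 205.68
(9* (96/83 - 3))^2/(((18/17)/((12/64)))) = 10744731/220448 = 48.74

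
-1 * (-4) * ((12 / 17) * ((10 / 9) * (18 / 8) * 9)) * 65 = 70200 / 17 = 4129.41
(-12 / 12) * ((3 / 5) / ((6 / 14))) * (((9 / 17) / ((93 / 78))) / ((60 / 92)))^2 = -22529052 / 34716125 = -0.65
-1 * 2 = -2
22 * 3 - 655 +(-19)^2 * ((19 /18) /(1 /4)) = 8417 /9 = 935.22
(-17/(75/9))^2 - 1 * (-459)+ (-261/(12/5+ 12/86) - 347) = 1522757/113750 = 13.39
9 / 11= 0.82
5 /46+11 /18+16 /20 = 1573 /1035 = 1.52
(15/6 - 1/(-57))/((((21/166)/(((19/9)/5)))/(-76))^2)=161980.97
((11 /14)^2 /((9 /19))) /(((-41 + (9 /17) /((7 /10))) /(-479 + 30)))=17548267 /1206828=14.54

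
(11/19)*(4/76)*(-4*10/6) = -220/1083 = -0.20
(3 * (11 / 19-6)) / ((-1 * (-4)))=-309 / 76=-4.07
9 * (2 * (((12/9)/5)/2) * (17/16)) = 51/20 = 2.55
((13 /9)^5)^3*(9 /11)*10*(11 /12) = 255929465070453785 /137260754729766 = 1864.55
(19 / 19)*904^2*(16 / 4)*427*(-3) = -4187414784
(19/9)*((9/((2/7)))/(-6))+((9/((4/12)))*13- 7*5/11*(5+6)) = 3659/12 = 304.92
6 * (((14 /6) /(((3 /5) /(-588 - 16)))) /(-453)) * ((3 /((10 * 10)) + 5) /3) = 7042 /135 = 52.16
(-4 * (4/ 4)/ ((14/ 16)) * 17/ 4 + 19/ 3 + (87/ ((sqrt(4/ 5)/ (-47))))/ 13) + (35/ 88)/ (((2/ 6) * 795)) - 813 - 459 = -125867221/ 97944 - 4089 * sqrt(5)/ 26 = -1636.76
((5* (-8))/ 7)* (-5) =200/ 7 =28.57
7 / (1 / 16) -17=95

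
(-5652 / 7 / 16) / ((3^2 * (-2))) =2.80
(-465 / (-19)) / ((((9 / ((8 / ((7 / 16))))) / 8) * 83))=158720 / 33117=4.79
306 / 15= 102 / 5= 20.40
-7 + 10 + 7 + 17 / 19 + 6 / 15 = 1073 / 95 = 11.29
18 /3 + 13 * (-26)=-332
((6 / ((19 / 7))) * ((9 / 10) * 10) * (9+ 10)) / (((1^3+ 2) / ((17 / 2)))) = 1071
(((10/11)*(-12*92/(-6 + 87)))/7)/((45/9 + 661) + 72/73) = -26864/10122651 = -0.00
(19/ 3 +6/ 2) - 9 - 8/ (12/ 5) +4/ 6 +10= 23/ 3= 7.67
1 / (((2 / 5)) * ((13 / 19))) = 95 / 26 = 3.65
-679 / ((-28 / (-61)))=-5917 / 4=-1479.25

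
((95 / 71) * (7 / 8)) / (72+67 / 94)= 6251 / 388228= 0.02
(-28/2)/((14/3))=-3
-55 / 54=-1.02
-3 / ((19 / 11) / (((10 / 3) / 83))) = -110 / 1577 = -0.07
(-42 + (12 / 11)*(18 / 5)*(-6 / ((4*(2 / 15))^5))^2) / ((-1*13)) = -28009706836791 / 4798283776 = -5837.44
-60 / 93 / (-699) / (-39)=-20 / 845091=-0.00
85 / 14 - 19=-181 / 14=-12.93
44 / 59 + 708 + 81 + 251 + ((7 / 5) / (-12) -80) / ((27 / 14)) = 47751949 / 47790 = 999.20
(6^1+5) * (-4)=-44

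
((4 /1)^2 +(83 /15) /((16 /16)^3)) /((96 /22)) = 3553 /720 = 4.93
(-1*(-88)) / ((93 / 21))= 616 / 31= 19.87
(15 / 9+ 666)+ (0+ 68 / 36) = 6026 / 9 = 669.56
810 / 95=162 / 19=8.53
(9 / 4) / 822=3 / 1096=0.00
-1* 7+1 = -6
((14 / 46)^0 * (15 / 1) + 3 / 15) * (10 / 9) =152 / 9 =16.89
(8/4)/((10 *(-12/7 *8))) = -7/480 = -0.01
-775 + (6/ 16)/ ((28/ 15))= -173555/ 224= -774.80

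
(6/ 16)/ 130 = 3/ 1040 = 0.00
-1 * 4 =-4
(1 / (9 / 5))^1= 5 / 9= 0.56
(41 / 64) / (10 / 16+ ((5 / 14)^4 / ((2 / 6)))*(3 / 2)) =98441 / 107290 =0.92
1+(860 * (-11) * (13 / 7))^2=15124080449 / 49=308654703.04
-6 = -6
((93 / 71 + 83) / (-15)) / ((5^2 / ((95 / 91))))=-113734 / 484575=-0.23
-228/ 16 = -14.25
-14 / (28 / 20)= -10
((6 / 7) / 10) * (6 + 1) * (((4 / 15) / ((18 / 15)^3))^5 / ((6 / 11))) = 21484375 / 223154201664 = 0.00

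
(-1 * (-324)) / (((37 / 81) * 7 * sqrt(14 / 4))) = 26244 * sqrt(14) / 1813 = 54.16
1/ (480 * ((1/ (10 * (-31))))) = -31/ 48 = -0.65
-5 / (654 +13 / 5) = -25 / 3283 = -0.01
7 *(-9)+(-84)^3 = -592767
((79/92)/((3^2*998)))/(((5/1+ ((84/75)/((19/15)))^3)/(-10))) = -338663125/2016105414588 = -0.00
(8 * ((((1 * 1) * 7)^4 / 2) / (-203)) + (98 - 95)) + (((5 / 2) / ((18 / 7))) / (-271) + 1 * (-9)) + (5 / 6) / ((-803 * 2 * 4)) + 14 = -35726728145 / 908751888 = -39.31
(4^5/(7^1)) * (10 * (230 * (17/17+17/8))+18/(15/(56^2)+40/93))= 938881255936/887845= 1057483.29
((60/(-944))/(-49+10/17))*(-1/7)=-255/1359596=-0.00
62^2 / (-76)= -961 / 19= -50.58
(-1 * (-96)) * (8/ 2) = 384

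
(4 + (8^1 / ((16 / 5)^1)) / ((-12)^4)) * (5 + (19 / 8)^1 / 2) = 1824823 / 73728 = 24.75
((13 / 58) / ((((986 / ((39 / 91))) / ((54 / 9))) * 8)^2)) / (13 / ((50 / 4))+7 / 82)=359775 / 16997859308864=0.00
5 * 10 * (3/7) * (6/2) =450/7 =64.29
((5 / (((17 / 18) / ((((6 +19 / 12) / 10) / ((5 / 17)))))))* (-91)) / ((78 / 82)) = -1305.85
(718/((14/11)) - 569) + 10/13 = -372/91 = -4.09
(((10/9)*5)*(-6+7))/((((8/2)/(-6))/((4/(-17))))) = 100/51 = 1.96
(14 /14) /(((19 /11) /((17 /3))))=187 /57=3.28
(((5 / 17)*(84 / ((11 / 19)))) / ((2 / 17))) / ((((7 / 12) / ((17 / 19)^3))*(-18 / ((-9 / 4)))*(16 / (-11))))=-221085 / 5776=-38.28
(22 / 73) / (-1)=-22 / 73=-0.30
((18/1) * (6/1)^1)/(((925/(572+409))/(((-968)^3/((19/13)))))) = -1249286903175168/17575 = -71083180835.00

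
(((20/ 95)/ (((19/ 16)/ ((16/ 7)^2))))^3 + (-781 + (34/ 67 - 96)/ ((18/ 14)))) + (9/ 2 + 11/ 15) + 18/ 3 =-28143651024540618137/ 33375452148227070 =-843.24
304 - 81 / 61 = 18463 / 61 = 302.67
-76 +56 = -20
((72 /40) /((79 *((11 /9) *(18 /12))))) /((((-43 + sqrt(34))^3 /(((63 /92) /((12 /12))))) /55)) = -5285259 /804731584250 - 351603 *sqrt(34) /804731584250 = -0.00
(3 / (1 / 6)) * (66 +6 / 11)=13176 / 11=1197.82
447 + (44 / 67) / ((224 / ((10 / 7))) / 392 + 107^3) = 183444124153 / 410389539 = 447.00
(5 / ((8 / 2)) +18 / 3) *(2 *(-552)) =-8004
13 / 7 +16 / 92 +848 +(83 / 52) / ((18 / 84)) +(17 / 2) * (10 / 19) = 205663819 / 238602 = 861.95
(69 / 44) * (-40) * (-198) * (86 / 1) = 1068120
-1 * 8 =-8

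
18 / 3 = 6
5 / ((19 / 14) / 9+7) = 0.70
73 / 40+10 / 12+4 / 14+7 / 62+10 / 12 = 101303 / 26040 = 3.89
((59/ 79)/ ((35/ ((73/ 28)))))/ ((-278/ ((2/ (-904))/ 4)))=4307/ 38913150080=0.00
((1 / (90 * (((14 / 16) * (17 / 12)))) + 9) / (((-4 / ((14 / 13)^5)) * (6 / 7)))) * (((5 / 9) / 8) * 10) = -103951295 / 39328497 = -2.64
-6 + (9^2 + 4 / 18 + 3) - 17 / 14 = 9703 / 126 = 77.01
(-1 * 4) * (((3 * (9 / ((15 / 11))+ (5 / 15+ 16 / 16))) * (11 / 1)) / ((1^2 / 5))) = -5236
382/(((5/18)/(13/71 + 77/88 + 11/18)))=1629803/710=2295.50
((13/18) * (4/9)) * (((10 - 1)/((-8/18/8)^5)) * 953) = -5202190656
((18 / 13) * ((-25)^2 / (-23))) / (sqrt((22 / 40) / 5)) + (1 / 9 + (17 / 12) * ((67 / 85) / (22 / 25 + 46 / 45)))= 10757 / 15408- 112500 * sqrt(11) / 3289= -112.75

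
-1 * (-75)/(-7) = -75/7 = -10.71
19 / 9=2.11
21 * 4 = 84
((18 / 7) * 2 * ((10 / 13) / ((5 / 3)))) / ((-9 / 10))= -240 / 91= -2.64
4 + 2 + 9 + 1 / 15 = 226 / 15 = 15.07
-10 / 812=-0.01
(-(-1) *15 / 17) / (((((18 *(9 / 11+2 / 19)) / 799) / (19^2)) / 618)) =1826243045 / 193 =9462399.20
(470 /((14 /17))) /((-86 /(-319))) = 1274405 /602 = 2116.95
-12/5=-2.40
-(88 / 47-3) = 53 / 47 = 1.13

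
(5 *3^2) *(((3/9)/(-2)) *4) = -30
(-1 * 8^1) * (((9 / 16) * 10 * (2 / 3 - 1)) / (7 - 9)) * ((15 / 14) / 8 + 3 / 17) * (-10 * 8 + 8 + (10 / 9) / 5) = 18715 / 112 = 167.10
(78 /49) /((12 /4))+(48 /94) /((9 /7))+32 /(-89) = 349402 /614901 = 0.57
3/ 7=0.43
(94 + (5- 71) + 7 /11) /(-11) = -315 /121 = -2.60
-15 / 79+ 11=854 / 79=10.81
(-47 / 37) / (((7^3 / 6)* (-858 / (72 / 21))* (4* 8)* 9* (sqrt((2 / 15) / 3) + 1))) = 705 / 2185034852-47* sqrt(10) / 2185034852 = 0.00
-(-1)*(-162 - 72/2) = -198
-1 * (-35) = 35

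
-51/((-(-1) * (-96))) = 17/32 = 0.53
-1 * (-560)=560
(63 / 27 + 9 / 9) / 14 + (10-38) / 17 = -503 / 357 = -1.41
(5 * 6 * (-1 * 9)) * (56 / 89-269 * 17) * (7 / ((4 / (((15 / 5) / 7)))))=164811105 / 178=925905.08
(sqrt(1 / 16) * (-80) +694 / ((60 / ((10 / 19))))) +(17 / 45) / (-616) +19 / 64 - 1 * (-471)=457.38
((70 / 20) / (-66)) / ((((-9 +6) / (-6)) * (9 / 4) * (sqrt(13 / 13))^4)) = -14 / 297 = -0.05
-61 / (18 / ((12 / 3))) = -122 / 9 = -13.56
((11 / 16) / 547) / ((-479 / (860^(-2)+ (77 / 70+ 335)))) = -2734375171 / 3100557036800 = -0.00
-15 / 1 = -15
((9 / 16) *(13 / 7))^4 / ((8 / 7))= 187388721 / 179830784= 1.04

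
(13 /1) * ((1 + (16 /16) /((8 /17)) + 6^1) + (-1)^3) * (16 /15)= 338 /3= 112.67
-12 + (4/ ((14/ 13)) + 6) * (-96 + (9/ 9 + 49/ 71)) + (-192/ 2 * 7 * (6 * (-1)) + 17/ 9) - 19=13806970/ 4473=3086.74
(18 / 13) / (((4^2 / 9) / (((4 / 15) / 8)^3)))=0.00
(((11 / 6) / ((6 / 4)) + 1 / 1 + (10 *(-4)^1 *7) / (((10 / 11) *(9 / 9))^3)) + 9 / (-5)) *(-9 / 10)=41879 / 125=335.03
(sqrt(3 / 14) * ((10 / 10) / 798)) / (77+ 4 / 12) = sqrt(42) / 863968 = 0.00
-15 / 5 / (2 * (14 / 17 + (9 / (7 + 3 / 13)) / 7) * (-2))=16779 / 22402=0.75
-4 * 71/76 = -71/19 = -3.74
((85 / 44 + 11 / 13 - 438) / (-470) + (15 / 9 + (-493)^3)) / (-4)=96639770492599 / 3226080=29955788.60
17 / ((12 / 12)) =17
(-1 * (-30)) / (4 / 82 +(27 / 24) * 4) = 2460 / 373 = 6.60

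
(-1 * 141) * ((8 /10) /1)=-564 /5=-112.80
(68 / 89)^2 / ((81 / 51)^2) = 1336336 / 5774409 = 0.23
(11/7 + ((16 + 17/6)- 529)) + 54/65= -1386197/2730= -507.76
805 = 805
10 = 10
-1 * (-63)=63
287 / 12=23.92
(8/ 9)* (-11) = -88/ 9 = -9.78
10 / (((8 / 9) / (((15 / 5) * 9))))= 1215 / 4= 303.75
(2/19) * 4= 8/19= 0.42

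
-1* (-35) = 35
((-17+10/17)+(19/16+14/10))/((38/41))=-770841/51680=-14.92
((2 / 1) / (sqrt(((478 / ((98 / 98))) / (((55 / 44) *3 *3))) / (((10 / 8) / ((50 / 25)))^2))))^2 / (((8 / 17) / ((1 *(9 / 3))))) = 0.23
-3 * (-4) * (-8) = -96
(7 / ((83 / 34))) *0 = 0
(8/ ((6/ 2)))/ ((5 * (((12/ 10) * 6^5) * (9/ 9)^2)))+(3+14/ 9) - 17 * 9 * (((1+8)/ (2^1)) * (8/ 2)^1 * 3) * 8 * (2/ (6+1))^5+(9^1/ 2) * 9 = -23756459261/ 294055272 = -80.79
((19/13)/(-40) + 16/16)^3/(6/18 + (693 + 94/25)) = 377254503/294050698240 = 0.00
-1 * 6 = -6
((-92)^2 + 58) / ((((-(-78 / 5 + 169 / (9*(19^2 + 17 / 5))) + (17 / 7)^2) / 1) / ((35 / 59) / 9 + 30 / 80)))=1781286485335 / 10167026438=175.20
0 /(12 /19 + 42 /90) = 0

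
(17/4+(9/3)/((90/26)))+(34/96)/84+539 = 10969477/20160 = 544.12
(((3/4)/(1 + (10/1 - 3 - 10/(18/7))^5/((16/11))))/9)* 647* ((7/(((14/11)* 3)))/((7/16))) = 93389274/83238239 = 1.12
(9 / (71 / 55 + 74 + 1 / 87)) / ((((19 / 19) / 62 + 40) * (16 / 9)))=4005045 / 2383890352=0.00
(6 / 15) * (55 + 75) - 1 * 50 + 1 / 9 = 2.11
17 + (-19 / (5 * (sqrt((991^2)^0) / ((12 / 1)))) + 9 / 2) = -241 / 10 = -24.10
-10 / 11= -0.91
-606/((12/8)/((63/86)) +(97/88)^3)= -8672412672/48469429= -178.93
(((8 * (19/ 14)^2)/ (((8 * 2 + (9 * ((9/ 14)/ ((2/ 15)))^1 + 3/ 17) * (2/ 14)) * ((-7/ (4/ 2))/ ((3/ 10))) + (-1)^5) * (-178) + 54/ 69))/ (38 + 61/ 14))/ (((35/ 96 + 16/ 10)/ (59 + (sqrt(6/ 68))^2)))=101888640/ 451182836129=0.00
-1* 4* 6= -24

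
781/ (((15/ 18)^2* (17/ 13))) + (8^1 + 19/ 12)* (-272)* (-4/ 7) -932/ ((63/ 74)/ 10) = -32886428/ 3825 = -8597.76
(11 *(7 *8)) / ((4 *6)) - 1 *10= 15.67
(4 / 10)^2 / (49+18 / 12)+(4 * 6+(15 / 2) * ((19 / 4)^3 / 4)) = 224.95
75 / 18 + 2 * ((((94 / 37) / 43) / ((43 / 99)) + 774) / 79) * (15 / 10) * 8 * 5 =484392565 / 410478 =1180.07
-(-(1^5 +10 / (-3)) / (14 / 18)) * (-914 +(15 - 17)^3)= 2766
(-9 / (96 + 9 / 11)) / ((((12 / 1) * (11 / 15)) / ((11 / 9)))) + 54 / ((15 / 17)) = 260657 / 4260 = 61.19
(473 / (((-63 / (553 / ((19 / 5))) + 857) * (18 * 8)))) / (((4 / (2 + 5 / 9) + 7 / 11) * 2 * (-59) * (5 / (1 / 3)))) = -9453851 / 9606815025408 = -0.00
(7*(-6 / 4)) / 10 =-21 / 20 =-1.05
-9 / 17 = -0.53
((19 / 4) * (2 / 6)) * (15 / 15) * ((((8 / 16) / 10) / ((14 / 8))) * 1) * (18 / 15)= 19 / 350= 0.05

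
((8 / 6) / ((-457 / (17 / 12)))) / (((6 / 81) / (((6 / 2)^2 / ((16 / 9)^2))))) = -0.16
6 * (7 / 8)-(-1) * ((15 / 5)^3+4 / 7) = 919 / 28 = 32.82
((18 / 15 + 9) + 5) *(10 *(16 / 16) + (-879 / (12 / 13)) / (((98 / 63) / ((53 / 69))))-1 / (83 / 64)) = -187266907 / 26726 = -7006.92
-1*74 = -74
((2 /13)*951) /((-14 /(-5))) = 4755 /91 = 52.25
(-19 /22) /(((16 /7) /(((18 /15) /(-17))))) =399 /14960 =0.03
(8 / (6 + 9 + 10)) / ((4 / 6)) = 12 / 25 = 0.48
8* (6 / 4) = 12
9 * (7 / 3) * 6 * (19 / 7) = 342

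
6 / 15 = 2 / 5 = 0.40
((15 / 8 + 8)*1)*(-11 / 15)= -869 / 120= -7.24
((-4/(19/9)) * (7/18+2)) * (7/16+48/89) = -59813/13528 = -4.42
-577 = -577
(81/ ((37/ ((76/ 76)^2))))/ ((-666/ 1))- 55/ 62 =-37787/ 42439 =-0.89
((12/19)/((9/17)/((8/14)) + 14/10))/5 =0.05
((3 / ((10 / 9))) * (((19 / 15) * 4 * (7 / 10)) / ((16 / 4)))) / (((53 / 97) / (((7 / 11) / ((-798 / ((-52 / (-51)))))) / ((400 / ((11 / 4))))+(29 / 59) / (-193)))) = -45893902649 / 4103874800000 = -0.01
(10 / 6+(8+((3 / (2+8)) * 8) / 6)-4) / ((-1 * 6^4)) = -0.00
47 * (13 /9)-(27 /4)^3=-138043 /576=-239.66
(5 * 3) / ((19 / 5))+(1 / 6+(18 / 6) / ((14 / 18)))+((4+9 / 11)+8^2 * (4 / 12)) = 99843 / 2926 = 34.12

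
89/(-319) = -89/319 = -0.28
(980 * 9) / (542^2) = 2205 / 73441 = 0.03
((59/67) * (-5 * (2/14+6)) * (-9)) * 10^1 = 1141650/469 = 2434.22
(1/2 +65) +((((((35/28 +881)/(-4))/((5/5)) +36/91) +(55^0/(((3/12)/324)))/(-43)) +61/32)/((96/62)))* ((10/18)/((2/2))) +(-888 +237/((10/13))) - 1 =-163503814699/270466560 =-604.53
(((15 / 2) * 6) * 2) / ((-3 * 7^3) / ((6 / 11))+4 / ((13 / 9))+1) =-260 / 5439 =-0.05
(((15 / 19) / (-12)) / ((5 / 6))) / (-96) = 1 / 1216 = 0.00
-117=-117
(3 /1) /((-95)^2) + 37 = 333928 /9025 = 37.00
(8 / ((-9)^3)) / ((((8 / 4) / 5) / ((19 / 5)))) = -76 / 729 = -0.10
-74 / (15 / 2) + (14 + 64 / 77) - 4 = 0.96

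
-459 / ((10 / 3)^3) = -12393 / 1000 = -12.39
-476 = -476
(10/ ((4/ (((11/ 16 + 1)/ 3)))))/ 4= 45/ 128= 0.35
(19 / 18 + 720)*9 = 12979 / 2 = 6489.50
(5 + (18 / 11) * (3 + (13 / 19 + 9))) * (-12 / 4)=-77.27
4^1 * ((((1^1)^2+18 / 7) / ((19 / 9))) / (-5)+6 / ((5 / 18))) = 56556 / 665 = 85.05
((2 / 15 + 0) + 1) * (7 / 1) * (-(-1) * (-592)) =-70448 / 15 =-4696.53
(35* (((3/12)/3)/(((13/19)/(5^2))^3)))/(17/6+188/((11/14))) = 2171640625/3695354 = 587.67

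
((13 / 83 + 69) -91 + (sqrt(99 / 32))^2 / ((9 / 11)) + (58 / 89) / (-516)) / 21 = -78688075 / 91480608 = -0.86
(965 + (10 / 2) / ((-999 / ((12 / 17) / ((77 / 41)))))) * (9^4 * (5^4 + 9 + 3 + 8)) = 197786930105925 / 48433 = 4083722464.14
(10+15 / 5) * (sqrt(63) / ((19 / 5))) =195 * sqrt(7) / 19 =27.15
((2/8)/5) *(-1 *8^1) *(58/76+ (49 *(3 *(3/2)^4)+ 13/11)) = -2495067/8360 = -298.45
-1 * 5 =-5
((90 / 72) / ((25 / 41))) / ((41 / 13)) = 0.65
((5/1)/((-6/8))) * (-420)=2800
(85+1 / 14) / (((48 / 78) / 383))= 5929989 / 112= 52946.33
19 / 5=3.80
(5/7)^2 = 25/49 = 0.51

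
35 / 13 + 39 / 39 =48 / 13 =3.69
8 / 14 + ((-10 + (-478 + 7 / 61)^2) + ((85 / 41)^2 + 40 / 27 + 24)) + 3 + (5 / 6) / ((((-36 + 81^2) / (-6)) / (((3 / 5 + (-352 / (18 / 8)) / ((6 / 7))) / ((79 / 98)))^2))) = 1484140757486491625171957 / 6499166373755850375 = 228358.63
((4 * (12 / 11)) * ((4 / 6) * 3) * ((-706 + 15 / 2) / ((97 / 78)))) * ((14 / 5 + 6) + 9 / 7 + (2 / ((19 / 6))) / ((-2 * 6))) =-3172455936 / 64505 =-49181.55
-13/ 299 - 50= -1151/ 23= -50.04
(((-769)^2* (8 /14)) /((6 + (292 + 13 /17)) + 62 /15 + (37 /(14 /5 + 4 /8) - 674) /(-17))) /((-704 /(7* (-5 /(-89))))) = -251328425 /455200112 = -0.55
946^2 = 894916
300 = 300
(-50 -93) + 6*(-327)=-2105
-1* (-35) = 35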